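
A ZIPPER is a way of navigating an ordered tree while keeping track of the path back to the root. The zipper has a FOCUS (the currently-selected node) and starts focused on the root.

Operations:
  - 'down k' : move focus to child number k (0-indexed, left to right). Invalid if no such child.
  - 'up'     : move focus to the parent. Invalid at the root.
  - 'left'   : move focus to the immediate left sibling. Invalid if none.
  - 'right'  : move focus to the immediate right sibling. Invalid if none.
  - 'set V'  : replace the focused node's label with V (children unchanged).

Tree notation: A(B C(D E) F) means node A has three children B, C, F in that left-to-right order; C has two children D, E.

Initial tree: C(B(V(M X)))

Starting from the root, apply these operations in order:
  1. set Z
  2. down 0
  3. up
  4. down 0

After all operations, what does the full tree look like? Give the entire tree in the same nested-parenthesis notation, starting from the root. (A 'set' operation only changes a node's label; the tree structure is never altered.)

Answer: Z(B(V(M X)))

Derivation:
Step 1 (set Z): focus=Z path=root depth=0 children=['B'] (at root)
Step 2 (down 0): focus=B path=0 depth=1 children=['V'] left=[] right=[] parent=Z
Step 3 (up): focus=Z path=root depth=0 children=['B'] (at root)
Step 4 (down 0): focus=B path=0 depth=1 children=['V'] left=[] right=[] parent=Z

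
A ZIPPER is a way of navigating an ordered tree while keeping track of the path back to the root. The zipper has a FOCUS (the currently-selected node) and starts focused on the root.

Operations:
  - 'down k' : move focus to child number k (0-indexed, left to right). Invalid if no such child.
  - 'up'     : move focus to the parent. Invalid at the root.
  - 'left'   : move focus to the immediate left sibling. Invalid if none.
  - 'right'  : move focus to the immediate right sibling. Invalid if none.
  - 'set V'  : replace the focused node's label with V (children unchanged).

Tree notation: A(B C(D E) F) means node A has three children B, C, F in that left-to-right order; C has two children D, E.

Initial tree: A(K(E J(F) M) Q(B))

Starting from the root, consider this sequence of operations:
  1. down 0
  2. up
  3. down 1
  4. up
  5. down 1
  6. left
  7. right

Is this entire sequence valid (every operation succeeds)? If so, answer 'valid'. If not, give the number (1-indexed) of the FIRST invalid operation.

Step 1 (down 0): focus=K path=0 depth=1 children=['E', 'J', 'M'] left=[] right=['Q'] parent=A
Step 2 (up): focus=A path=root depth=0 children=['K', 'Q'] (at root)
Step 3 (down 1): focus=Q path=1 depth=1 children=['B'] left=['K'] right=[] parent=A
Step 4 (up): focus=A path=root depth=0 children=['K', 'Q'] (at root)
Step 5 (down 1): focus=Q path=1 depth=1 children=['B'] left=['K'] right=[] parent=A
Step 6 (left): focus=K path=0 depth=1 children=['E', 'J', 'M'] left=[] right=['Q'] parent=A
Step 7 (right): focus=Q path=1 depth=1 children=['B'] left=['K'] right=[] parent=A

Answer: valid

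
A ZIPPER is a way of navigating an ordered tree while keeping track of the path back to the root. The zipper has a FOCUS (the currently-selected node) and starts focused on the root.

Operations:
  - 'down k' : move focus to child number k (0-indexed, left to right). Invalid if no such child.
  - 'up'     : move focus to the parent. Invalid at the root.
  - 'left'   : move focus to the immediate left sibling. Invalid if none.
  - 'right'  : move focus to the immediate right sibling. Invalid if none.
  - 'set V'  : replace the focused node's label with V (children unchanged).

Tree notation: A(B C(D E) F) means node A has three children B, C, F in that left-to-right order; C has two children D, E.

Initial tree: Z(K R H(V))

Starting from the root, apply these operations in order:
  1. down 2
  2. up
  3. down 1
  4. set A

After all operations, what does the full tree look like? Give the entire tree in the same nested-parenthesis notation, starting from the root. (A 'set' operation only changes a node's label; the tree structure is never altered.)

Step 1 (down 2): focus=H path=2 depth=1 children=['V'] left=['K', 'R'] right=[] parent=Z
Step 2 (up): focus=Z path=root depth=0 children=['K', 'R', 'H'] (at root)
Step 3 (down 1): focus=R path=1 depth=1 children=[] left=['K'] right=['H'] parent=Z
Step 4 (set A): focus=A path=1 depth=1 children=[] left=['K'] right=['H'] parent=Z

Answer: Z(K A H(V))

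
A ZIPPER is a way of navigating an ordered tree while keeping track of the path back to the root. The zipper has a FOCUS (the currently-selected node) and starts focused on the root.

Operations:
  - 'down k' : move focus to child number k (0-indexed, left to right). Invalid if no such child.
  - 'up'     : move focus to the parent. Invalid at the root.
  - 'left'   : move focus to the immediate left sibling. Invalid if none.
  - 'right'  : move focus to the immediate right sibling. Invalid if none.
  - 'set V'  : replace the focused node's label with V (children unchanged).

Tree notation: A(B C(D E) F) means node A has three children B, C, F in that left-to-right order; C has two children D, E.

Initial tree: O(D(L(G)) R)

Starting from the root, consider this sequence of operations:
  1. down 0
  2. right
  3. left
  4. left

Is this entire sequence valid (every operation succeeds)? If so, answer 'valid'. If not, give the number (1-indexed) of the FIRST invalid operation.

Answer: 4

Derivation:
Step 1 (down 0): focus=D path=0 depth=1 children=['L'] left=[] right=['R'] parent=O
Step 2 (right): focus=R path=1 depth=1 children=[] left=['D'] right=[] parent=O
Step 3 (left): focus=D path=0 depth=1 children=['L'] left=[] right=['R'] parent=O
Step 4 (left): INVALID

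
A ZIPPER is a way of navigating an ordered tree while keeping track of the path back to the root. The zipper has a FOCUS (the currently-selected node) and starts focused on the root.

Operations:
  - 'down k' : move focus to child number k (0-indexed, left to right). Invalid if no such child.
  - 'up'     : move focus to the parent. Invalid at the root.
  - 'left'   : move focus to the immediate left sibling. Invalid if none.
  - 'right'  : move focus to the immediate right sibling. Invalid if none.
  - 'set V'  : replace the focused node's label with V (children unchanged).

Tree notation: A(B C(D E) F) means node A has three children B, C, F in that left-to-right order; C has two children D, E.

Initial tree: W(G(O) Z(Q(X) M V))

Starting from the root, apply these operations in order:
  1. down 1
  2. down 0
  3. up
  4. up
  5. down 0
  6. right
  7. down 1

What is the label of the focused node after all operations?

Step 1 (down 1): focus=Z path=1 depth=1 children=['Q', 'M', 'V'] left=['G'] right=[] parent=W
Step 2 (down 0): focus=Q path=1/0 depth=2 children=['X'] left=[] right=['M', 'V'] parent=Z
Step 3 (up): focus=Z path=1 depth=1 children=['Q', 'M', 'V'] left=['G'] right=[] parent=W
Step 4 (up): focus=W path=root depth=0 children=['G', 'Z'] (at root)
Step 5 (down 0): focus=G path=0 depth=1 children=['O'] left=[] right=['Z'] parent=W
Step 6 (right): focus=Z path=1 depth=1 children=['Q', 'M', 'V'] left=['G'] right=[] parent=W
Step 7 (down 1): focus=M path=1/1 depth=2 children=[] left=['Q'] right=['V'] parent=Z

Answer: M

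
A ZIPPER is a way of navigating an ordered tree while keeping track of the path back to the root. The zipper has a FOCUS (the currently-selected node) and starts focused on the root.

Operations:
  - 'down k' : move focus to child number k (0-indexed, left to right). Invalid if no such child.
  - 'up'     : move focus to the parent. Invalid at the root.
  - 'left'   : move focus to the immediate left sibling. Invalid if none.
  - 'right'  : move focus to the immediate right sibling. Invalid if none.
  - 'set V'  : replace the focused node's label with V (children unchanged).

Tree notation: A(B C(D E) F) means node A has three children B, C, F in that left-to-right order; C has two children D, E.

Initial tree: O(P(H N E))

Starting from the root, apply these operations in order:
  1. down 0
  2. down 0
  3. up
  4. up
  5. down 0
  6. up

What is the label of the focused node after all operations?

Answer: O

Derivation:
Step 1 (down 0): focus=P path=0 depth=1 children=['H', 'N', 'E'] left=[] right=[] parent=O
Step 2 (down 0): focus=H path=0/0 depth=2 children=[] left=[] right=['N', 'E'] parent=P
Step 3 (up): focus=P path=0 depth=1 children=['H', 'N', 'E'] left=[] right=[] parent=O
Step 4 (up): focus=O path=root depth=0 children=['P'] (at root)
Step 5 (down 0): focus=P path=0 depth=1 children=['H', 'N', 'E'] left=[] right=[] parent=O
Step 6 (up): focus=O path=root depth=0 children=['P'] (at root)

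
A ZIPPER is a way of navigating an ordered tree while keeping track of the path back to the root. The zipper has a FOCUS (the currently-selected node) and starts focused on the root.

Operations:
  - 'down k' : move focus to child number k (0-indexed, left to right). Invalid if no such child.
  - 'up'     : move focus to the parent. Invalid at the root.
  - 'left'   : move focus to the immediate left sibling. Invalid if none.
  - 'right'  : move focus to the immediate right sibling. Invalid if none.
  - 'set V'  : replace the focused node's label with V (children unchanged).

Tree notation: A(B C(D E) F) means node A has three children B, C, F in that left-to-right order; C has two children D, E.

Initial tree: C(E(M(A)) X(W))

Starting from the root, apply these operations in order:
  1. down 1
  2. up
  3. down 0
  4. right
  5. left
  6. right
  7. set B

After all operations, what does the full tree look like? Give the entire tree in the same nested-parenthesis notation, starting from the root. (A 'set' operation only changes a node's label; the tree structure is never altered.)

Answer: C(E(M(A)) B(W))

Derivation:
Step 1 (down 1): focus=X path=1 depth=1 children=['W'] left=['E'] right=[] parent=C
Step 2 (up): focus=C path=root depth=0 children=['E', 'X'] (at root)
Step 3 (down 0): focus=E path=0 depth=1 children=['M'] left=[] right=['X'] parent=C
Step 4 (right): focus=X path=1 depth=1 children=['W'] left=['E'] right=[] parent=C
Step 5 (left): focus=E path=0 depth=1 children=['M'] left=[] right=['X'] parent=C
Step 6 (right): focus=X path=1 depth=1 children=['W'] left=['E'] right=[] parent=C
Step 7 (set B): focus=B path=1 depth=1 children=['W'] left=['E'] right=[] parent=C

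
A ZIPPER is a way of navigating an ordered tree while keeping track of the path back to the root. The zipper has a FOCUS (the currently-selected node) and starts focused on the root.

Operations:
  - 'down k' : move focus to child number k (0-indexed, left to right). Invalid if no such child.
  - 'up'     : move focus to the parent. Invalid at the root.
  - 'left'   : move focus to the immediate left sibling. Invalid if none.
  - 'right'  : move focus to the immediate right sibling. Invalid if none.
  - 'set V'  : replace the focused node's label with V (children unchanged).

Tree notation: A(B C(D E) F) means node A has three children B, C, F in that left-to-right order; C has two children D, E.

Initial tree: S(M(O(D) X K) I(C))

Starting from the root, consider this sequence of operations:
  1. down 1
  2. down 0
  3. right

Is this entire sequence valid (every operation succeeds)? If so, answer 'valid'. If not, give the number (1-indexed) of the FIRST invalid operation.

Step 1 (down 1): focus=I path=1 depth=1 children=['C'] left=['M'] right=[] parent=S
Step 2 (down 0): focus=C path=1/0 depth=2 children=[] left=[] right=[] parent=I
Step 3 (right): INVALID

Answer: 3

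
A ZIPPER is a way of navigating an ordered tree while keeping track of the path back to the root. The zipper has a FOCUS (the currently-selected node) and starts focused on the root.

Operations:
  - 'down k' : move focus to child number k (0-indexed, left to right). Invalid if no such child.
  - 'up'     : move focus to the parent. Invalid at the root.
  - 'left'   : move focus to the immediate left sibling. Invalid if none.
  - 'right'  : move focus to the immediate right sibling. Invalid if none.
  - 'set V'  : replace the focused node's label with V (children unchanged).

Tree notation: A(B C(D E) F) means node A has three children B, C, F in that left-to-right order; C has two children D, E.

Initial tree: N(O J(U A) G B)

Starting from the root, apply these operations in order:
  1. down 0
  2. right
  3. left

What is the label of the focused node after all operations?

Step 1 (down 0): focus=O path=0 depth=1 children=[] left=[] right=['J', 'G', 'B'] parent=N
Step 2 (right): focus=J path=1 depth=1 children=['U', 'A'] left=['O'] right=['G', 'B'] parent=N
Step 3 (left): focus=O path=0 depth=1 children=[] left=[] right=['J', 'G', 'B'] parent=N

Answer: O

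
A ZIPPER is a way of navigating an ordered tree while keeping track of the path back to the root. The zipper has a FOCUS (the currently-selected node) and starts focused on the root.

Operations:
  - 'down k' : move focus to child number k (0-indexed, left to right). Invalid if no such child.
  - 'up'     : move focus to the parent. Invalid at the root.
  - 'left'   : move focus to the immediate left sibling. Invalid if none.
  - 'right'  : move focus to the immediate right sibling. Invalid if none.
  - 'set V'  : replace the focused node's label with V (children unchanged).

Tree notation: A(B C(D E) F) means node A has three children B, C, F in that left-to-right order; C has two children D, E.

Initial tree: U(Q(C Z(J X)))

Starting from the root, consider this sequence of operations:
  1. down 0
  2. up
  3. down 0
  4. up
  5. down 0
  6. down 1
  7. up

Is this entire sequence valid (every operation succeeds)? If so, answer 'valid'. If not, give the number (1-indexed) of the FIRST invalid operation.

Step 1 (down 0): focus=Q path=0 depth=1 children=['C', 'Z'] left=[] right=[] parent=U
Step 2 (up): focus=U path=root depth=0 children=['Q'] (at root)
Step 3 (down 0): focus=Q path=0 depth=1 children=['C', 'Z'] left=[] right=[] parent=U
Step 4 (up): focus=U path=root depth=0 children=['Q'] (at root)
Step 5 (down 0): focus=Q path=0 depth=1 children=['C', 'Z'] left=[] right=[] parent=U
Step 6 (down 1): focus=Z path=0/1 depth=2 children=['J', 'X'] left=['C'] right=[] parent=Q
Step 7 (up): focus=Q path=0 depth=1 children=['C', 'Z'] left=[] right=[] parent=U

Answer: valid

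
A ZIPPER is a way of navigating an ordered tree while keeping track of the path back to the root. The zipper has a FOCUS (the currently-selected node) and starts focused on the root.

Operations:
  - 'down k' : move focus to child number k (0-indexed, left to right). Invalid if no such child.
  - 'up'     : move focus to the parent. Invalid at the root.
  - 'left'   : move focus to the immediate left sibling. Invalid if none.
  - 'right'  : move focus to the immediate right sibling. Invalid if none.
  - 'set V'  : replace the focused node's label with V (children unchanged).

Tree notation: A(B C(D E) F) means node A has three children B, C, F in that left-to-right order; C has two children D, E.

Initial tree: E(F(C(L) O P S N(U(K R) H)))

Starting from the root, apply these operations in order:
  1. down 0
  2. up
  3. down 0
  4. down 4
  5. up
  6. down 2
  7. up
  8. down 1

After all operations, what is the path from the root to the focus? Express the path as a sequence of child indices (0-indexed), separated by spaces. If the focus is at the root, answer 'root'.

Answer: 0 1

Derivation:
Step 1 (down 0): focus=F path=0 depth=1 children=['C', 'O', 'P', 'S', 'N'] left=[] right=[] parent=E
Step 2 (up): focus=E path=root depth=0 children=['F'] (at root)
Step 3 (down 0): focus=F path=0 depth=1 children=['C', 'O', 'P', 'S', 'N'] left=[] right=[] parent=E
Step 4 (down 4): focus=N path=0/4 depth=2 children=['U', 'H'] left=['C', 'O', 'P', 'S'] right=[] parent=F
Step 5 (up): focus=F path=0 depth=1 children=['C', 'O', 'P', 'S', 'N'] left=[] right=[] parent=E
Step 6 (down 2): focus=P path=0/2 depth=2 children=[] left=['C', 'O'] right=['S', 'N'] parent=F
Step 7 (up): focus=F path=0 depth=1 children=['C', 'O', 'P', 'S', 'N'] left=[] right=[] parent=E
Step 8 (down 1): focus=O path=0/1 depth=2 children=[] left=['C'] right=['P', 'S', 'N'] parent=F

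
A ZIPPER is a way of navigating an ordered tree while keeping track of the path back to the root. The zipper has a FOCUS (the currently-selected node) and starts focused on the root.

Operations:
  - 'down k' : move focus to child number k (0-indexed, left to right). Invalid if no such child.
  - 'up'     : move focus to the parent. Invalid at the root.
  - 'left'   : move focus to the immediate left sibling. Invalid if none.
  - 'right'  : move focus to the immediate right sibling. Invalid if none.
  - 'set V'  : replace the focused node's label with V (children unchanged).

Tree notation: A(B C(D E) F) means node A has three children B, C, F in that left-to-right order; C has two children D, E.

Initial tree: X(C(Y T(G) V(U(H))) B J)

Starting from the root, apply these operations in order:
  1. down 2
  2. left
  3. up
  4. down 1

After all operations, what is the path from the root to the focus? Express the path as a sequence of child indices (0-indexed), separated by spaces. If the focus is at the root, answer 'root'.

Step 1 (down 2): focus=J path=2 depth=1 children=[] left=['C', 'B'] right=[] parent=X
Step 2 (left): focus=B path=1 depth=1 children=[] left=['C'] right=['J'] parent=X
Step 3 (up): focus=X path=root depth=0 children=['C', 'B', 'J'] (at root)
Step 4 (down 1): focus=B path=1 depth=1 children=[] left=['C'] right=['J'] parent=X

Answer: 1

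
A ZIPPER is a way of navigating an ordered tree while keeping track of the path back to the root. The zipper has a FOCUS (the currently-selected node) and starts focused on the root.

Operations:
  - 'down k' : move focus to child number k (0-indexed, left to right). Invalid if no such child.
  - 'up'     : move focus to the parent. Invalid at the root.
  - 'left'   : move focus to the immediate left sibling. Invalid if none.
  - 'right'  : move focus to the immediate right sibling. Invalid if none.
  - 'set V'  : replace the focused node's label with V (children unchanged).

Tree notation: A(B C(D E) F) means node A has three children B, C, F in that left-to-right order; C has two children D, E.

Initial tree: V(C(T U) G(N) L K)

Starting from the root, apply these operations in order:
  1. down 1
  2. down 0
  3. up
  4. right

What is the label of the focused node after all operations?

Answer: L

Derivation:
Step 1 (down 1): focus=G path=1 depth=1 children=['N'] left=['C'] right=['L', 'K'] parent=V
Step 2 (down 0): focus=N path=1/0 depth=2 children=[] left=[] right=[] parent=G
Step 3 (up): focus=G path=1 depth=1 children=['N'] left=['C'] right=['L', 'K'] parent=V
Step 4 (right): focus=L path=2 depth=1 children=[] left=['C', 'G'] right=['K'] parent=V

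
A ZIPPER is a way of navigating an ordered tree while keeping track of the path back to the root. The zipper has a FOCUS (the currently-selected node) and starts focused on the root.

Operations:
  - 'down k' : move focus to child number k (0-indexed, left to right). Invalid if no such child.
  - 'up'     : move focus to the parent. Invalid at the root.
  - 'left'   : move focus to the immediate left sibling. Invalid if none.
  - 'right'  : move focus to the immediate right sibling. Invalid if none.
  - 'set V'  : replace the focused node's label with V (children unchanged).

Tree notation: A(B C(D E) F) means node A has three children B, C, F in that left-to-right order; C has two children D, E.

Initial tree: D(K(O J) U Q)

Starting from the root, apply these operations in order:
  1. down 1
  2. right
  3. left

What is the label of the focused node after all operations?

Step 1 (down 1): focus=U path=1 depth=1 children=[] left=['K'] right=['Q'] parent=D
Step 2 (right): focus=Q path=2 depth=1 children=[] left=['K', 'U'] right=[] parent=D
Step 3 (left): focus=U path=1 depth=1 children=[] left=['K'] right=['Q'] parent=D

Answer: U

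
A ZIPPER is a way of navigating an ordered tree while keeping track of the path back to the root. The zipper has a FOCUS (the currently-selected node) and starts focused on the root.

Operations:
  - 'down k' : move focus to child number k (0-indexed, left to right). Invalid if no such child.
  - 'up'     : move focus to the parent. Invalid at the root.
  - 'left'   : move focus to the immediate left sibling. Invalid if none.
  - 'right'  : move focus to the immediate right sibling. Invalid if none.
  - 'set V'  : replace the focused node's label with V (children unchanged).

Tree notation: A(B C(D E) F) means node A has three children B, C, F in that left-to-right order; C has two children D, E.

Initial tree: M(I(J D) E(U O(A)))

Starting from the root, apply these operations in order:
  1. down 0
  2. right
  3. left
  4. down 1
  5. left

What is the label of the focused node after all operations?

Step 1 (down 0): focus=I path=0 depth=1 children=['J', 'D'] left=[] right=['E'] parent=M
Step 2 (right): focus=E path=1 depth=1 children=['U', 'O'] left=['I'] right=[] parent=M
Step 3 (left): focus=I path=0 depth=1 children=['J', 'D'] left=[] right=['E'] parent=M
Step 4 (down 1): focus=D path=0/1 depth=2 children=[] left=['J'] right=[] parent=I
Step 5 (left): focus=J path=0/0 depth=2 children=[] left=[] right=['D'] parent=I

Answer: J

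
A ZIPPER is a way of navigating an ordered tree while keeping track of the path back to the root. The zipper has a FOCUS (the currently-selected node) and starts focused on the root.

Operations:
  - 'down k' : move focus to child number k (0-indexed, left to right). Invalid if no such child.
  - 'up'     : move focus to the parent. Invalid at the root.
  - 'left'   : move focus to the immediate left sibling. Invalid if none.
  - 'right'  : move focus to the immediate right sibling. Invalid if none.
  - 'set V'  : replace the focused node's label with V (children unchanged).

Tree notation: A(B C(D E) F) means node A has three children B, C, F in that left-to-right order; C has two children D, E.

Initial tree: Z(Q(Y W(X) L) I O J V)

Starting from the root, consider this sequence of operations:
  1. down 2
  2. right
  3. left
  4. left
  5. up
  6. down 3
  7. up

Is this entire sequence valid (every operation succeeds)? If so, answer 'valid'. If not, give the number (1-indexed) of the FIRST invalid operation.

Step 1 (down 2): focus=O path=2 depth=1 children=[] left=['Q', 'I'] right=['J', 'V'] parent=Z
Step 2 (right): focus=J path=3 depth=1 children=[] left=['Q', 'I', 'O'] right=['V'] parent=Z
Step 3 (left): focus=O path=2 depth=1 children=[] left=['Q', 'I'] right=['J', 'V'] parent=Z
Step 4 (left): focus=I path=1 depth=1 children=[] left=['Q'] right=['O', 'J', 'V'] parent=Z
Step 5 (up): focus=Z path=root depth=0 children=['Q', 'I', 'O', 'J', 'V'] (at root)
Step 6 (down 3): focus=J path=3 depth=1 children=[] left=['Q', 'I', 'O'] right=['V'] parent=Z
Step 7 (up): focus=Z path=root depth=0 children=['Q', 'I', 'O', 'J', 'V'] (at root)

Answer: valid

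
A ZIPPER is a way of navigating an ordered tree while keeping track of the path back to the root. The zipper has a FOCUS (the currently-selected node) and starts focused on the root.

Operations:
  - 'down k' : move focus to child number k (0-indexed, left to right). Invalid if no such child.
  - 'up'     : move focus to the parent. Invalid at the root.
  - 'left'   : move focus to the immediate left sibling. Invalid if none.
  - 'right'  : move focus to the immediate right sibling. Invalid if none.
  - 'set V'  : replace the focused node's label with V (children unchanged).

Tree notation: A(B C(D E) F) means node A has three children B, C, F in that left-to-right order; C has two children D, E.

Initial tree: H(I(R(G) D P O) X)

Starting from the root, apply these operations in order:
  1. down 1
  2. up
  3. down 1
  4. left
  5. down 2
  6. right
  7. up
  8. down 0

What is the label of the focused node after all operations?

Step 1 (down 1): focus=X path=1 depth=1 children=[] left=['I'] right=[] parent=H
Step 2 (up): focus=H path=root depth=0 children=['I', 'X'] (at root)
Step 3 (down 1): focus=X path=1 depth=1 children=[] left=['I'] right=[] parent=H
Step 4 (left): focus=I path=0 depth=1 children=['R', 'D', 'P', 'O'] left=[] right=['X'] parent=H
Step 5 (down 2): focus=P path=0/2 depth=2 children=[] left=['R', 'D'] right=['O'] parent=I
Step 6 (right): focus=O path=0/3 depth=2 children=[] left=['R', 'D', 'P'] right=[] parent=I
Step 7 (up): focus=I path=0 depth=1 children=['R', 'D', 'P', 'O'] left=[] right=['X'] parent=H
Step 8 (down 0): focus=R path=0/0 depth=2 children=['G'] left=[] right=['D', 'P', 'O'] parent=I

Answer: R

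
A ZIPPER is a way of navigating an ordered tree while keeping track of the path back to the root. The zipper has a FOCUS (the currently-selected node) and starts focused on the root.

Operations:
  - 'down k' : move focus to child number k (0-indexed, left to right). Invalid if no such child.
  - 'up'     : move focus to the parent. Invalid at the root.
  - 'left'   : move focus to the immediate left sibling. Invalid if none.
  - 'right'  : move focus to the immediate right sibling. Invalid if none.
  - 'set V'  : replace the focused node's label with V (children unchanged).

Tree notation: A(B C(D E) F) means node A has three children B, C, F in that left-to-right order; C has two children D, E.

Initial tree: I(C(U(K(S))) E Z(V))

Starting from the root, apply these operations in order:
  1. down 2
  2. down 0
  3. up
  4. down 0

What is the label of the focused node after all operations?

Answer: V

Derivation:
Step 1 (down 2): focus=Z path=2 depth=1 children=['V'] left=['C', 'E'] right=[] parent=I
Step 2 (down 0): focus=V path=2/0 depth=2 children=[] left=[] right=[] parent=Z
Step 3 (up): focus=Z path=2 depth=1 children=['V'] left=['C', 'E'] right=[] parent=I
Step 4 (down 0): focus=V path=2/0 depth=2 children=[] left=[] right=[] parent=Z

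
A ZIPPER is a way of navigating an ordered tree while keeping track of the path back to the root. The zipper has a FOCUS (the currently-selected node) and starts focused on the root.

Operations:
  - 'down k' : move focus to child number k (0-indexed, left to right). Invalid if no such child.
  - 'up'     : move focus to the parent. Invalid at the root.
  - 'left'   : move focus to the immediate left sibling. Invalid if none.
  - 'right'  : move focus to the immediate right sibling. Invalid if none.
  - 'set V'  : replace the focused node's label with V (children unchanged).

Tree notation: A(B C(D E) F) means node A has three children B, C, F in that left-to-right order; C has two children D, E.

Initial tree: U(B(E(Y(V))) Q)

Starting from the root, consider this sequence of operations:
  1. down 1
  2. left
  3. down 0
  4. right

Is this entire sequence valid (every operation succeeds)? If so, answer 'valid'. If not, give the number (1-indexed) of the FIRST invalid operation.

Answer: 4

Derivation:
Step 1 (down 1): focus=Q path=1 depth=1 children=[] left=['B'] right=[] parent=U
Step 2 (left): focus=B path=0 depth=1 children=['E'] left=[] right=['Q'] parent=U
Step 3 (down 0): focus=E path=0/0 depth=2 children=['Y'] left=[] right=[] parent=B
Step 4 (right): INVALID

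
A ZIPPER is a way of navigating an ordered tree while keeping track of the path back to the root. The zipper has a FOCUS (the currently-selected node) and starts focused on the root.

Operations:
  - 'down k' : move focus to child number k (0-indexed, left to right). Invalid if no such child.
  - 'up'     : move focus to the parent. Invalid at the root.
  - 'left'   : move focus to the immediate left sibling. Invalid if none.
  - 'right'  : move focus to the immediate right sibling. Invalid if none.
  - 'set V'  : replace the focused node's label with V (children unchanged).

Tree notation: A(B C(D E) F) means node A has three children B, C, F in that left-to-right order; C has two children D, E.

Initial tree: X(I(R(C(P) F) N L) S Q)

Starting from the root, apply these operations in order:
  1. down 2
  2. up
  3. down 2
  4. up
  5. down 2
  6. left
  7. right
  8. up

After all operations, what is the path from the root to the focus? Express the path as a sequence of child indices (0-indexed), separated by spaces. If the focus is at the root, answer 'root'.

Step 1 (down 2): focus=Q path=2 depth=1 children=[] left=['I', 'S'] right=[] parent=X
Step 2 (up): focus=X path=root depth=0 children=['I', 'S', 'Q'] (at root)
Step 3 (down 2): focus=Q path=2 depth=1 children=[] left=['I', 'S'] right=[] parent=X
Step 4 (up): focus=X path=root depth=0 children=['I', 'S', 'Q'] (at root)
Step 5 (down 2): focus=Q path=2 depth=1 children=[] left=['I', 'S'] right=[] parent=X
Step 6 (left): focus=S path=1 depth=1 children=[] left=['I'] right=['Q'] parent=X
Step 7 (right): focus=Q path=2 depth=1 children=[] left=['I', 'S'] right=[] parent=X
Step 8 (up): focus=X path=root depth=0 children=['I', 'S', 'Q'] (at root)

Answer: root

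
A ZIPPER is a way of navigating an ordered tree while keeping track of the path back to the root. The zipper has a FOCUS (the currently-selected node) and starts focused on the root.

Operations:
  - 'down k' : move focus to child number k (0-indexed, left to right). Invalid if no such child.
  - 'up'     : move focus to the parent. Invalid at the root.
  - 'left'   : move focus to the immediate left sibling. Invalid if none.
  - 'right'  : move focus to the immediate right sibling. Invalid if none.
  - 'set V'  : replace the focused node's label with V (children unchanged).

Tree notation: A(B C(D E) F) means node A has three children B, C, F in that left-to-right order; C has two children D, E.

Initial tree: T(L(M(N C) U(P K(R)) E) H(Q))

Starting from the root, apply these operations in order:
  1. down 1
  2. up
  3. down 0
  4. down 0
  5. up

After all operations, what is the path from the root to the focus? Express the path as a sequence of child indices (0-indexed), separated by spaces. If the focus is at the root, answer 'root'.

Answer: 0

Derivation:
Step 1 (down 1): focus=H path=1 depth=1 children=['Q'] left=['L'] right=[] parent=T
Step 2 (up): focus=T path=root depth=0 children=['L', 'H'] (at root)
Step 3 (down 0): focus=L path=0 depth=1 children=['M', 'U', 'E'] left=[] right=['H'] parent=T
Step 4 (down 0): focus=M path=0/0 depth=2 children=['N', 'C'] left=[] right=['U', 'E'] parent=L
Step 5 (up): focus=L path=0 depth=1 children=['M', 'U', 'E'] left=[] right=['H'] parent=T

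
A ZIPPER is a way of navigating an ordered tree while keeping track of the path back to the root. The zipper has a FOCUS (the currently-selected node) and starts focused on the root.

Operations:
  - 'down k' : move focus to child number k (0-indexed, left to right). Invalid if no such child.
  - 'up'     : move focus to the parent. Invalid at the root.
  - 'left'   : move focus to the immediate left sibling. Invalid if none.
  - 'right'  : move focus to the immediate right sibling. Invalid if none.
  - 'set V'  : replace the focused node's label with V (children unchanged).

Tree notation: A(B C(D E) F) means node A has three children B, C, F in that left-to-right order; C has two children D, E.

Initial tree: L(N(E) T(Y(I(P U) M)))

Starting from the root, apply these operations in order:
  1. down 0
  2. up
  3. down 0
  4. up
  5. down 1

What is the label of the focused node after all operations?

Step 1 (down 0): focus=N path=0 depth=1 children=['E'] left=[] right=['T'] parent=L
Step 2 (up): focus=L path=root depth=0 children=['N', 'T'] (at root)
Step 3 (down 0): focus=N path=0 depth=1 children=['E'] left=[] right=['T'] parent=L
Step 4 (up): focus=L path=root depth=0 children=['N', 'T'] (at root)
Step 5 (down 1): focus=T path=1 depth=1 children=['Y'] left=['N'] right=[] parent=L

Answer: T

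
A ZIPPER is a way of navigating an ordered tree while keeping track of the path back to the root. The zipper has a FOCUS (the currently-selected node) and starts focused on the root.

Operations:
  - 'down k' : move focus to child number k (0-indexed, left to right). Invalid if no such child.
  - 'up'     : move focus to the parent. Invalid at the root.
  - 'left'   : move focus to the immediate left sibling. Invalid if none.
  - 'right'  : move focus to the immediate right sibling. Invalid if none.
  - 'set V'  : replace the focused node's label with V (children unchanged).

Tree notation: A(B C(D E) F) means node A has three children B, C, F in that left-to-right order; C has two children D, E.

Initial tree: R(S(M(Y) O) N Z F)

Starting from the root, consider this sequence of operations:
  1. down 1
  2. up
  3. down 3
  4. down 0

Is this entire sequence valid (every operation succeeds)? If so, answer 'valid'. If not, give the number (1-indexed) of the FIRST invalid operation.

Step 1 (down 1): focus=N path=1 depth=1 children=[] left=['S'] right=['Z', 'F'] parent=R
Step 2 (up): focus=R path=root depth=0 children=['S', 'N', 'Z', 'F'] (at root)
Step 3 (down 3): focus=F path=3 depth=1 children=[] left=['S', 'N', 'Z'] right=[] parent=R
Step 4 (down 0): INVALID

Answer: 4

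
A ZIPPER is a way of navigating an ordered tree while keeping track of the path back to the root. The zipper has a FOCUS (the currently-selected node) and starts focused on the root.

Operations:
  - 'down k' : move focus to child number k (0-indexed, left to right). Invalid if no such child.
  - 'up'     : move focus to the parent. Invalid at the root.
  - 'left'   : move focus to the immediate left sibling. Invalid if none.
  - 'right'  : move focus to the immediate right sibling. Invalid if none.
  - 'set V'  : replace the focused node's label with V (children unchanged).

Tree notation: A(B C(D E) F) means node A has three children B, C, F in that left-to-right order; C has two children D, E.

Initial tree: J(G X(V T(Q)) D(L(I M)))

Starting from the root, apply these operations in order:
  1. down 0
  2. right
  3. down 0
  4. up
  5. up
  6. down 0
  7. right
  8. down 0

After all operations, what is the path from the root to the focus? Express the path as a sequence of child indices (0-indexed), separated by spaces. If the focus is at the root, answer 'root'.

Step 1 (down 0): focus=G path=0 depth=1 children=[] left=[] right=['X', 'D'] parent=J
Step 2 (right): focus=X path=1 depth=1 children=['V', 'T'] left=['G'] right=['D'] parent=J
Step 3 (down 0): focus=V path=1/0 depth=2 children=[] left=[] right=['T'] parent=X
Step 4 (up): focus=X path=1 depth=1 children=['V', 'T'] left=['G'] right=['D'] parent=J
Step 5 (up): focus=J path=root depth=0 children=['G', 'X', 'D'] (at root)
Step 6 (down 0): focus=G path=0 depth=1 children=[] left=[] right=['X', 'D'] parent=J
Step 7 (right): focus=X path=1 depth=1 children=['V', 'T'] left=['G'] right=['D'] parent=J
Step 8 (down 0): focus=V path=1/0 depth=2 children=[] left=[] right=['T'] parent=X

Answer: 1 0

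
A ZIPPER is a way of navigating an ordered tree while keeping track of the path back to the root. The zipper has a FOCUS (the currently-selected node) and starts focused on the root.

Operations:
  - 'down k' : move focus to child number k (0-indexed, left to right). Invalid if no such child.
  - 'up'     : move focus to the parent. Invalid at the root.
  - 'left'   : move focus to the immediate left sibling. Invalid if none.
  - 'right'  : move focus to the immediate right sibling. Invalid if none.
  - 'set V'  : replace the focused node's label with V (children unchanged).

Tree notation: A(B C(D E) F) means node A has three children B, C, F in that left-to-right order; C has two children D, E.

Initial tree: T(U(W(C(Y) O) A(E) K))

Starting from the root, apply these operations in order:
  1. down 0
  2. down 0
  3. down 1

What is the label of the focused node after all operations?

Step 1 (down 0): focus=U path=0 depth=1 children=['W', 'A', 'K'] left=[] right=[] parent=T
Step 2 (down 0): focus=W path=0/0 depth=2 children=['C', 'O'] left=[] right=['A', 'K'] parent=U
Step 3 (down 1): focus=O path=0/0/1 depth=3 children=[] left=['C'] right=[] parent=W

Answer: O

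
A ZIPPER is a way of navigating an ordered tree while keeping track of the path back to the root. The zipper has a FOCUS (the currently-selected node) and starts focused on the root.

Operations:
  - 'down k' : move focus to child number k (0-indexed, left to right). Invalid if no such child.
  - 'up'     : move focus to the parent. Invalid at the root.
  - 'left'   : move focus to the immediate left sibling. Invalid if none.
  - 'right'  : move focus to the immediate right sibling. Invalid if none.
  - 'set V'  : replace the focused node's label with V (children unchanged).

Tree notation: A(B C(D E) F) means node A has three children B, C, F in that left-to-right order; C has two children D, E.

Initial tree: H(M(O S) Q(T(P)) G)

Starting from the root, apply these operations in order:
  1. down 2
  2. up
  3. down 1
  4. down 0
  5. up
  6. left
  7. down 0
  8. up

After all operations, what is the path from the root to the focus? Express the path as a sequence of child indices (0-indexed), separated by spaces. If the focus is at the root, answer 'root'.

Step 1 (down 2): focus=G path=2 depth=1 children=[] left=['M', 'Q'] right=[] parent=H
Step 2 (up): focus=H path=root depth=0 children=['M', 'Q', 'G'] (at root)
Step 3 (down 1): focus=Q path=1 depth=1 children=['T'] left=['M'] right=['G'] parent=H
Step 4 (down 0): focus=T path=1/0 depth=2 children=['P'] left=[] right=[] parent=Q
Step 5 (up): focus=Q path=1 depth=1 children=['T'] left=['M'] right=['G'] parent=H
Step 6 (left): focus=M path=0 depth=1 children=['O', 'S'] left=[] right=['Q', 'G'] parent=H
Step 7 (down 0): focus=O path=0/0 depth=2 children=[] left=[] right=['S'] parent=M
Step 8 (up): focus=M path=0 depth=1 children=['O', 'S'] left=[] right=['Q', 'G'] parent=H

Answer: 0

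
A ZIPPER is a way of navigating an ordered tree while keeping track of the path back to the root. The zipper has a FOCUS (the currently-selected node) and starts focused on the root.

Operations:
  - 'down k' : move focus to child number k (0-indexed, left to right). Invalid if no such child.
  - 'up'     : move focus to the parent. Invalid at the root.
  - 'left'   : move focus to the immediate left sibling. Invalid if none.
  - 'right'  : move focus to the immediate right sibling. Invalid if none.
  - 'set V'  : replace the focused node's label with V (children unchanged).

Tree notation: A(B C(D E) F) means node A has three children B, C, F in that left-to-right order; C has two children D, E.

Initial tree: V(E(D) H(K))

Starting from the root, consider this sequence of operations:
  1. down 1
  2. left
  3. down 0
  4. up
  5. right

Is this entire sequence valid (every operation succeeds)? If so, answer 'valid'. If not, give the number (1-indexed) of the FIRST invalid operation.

Answer: valid

Derivation:
Step 1 (down 1): focus=H path=1 depth=1 children=['K'] left=['E'] right=[] parent=V
Step 2 (left): focus=E path=0 depth=1 children=['D'] left=[] right=['H'] parent=V
Step 3 (down 0): focus=D path=0/0 depth=2 children=[] left=[] right=[] parent=E
Step 4 (up): focus=E path=0 depth=1 children=['D'] left=[] right=['H'] parent=V
Step 5 (right): focus=H path=1 depth=1 children=['K'] left=['E'] right=[] parent=V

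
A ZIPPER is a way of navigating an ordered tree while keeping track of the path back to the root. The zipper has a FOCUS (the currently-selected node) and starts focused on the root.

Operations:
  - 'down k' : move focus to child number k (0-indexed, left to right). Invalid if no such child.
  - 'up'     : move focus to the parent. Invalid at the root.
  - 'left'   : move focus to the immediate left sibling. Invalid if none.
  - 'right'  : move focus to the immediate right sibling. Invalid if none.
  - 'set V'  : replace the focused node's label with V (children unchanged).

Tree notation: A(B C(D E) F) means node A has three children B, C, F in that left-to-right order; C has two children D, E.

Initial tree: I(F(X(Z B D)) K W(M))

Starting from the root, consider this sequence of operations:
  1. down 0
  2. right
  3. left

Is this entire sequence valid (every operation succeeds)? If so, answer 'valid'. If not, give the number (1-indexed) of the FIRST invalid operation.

Step 1 (down 0): focus=F path=0 depth=1 children=['X'] left=[] right=['K', 'W'] parent=I
Step 2 (right): focus=K path=1 depth=1 children=[] left=['F'] right=['W'] parent=I
Step 3 (left): focus=F path=0 depth=1 children=['X'] left=[] right=['K', 'W'] parent=I

Answer: valid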